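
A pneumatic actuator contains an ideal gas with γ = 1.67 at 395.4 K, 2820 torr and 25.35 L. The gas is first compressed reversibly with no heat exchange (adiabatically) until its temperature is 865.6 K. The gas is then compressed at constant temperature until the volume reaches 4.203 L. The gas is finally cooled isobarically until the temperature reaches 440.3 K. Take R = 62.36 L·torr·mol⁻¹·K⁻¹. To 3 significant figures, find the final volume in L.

V₄ ≈ 2.14 L

Reversible adiabatic, γ = 1.67: P₂ = P₁·(T₂/T₁)^(γ/(γ−1)) = 1.988e+04 torr; V₂ = V₁·(T₁/T₂)^(1/(γ−1)) = 7.872 L.
T constant ⇒ Boyle's law P V = const: T₃ = T₂; P₃ = P₂·(V₂/V₃) = 3.723e+04 torr.
Isobaric, so V/T is constant: P₄ = P₃; V₄ = V₃·(T₄/T₃) = 2.138 L.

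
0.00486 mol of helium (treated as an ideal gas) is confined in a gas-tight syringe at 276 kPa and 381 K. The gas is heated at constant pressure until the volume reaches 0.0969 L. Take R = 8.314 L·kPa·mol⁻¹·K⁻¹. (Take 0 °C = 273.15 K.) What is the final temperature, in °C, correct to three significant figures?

From PV = nRT: V₁ = nRT₁/P₁ = 0.05578 L.
P constant ⇒ V ∝ T: P₂ = P₁; T₂ = T₁·(V₂/V₁) = 661.9 K.

T₂ ≈ 389 °C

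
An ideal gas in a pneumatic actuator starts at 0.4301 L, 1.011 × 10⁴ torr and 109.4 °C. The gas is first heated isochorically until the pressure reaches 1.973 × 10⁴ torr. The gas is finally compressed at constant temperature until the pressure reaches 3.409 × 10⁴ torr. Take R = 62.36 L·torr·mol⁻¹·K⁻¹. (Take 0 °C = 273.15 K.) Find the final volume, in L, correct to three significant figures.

V₃ ≈ 0.249 L

Convert: T₁ = 382.5 K.
V constant ⇒ P ∝ T: V₂ = V₁; T₂ = T₁·(P₂/P₁) = 746.6 K.
T constant ⇒ Boyle's law P V = const: T₃ = T₂; V₃ = V₂·(P₂/P₃) = 0.2489 L.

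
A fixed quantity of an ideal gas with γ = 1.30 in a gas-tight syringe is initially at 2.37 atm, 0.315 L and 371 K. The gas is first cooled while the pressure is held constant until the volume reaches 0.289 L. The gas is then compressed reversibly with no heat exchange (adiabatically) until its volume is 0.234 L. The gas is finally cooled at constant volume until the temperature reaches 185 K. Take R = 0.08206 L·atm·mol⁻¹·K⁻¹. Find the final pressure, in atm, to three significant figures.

P₄ ≈ 1.59 atm

P constant ⇒ V ∝ T: P₂ = P₁; T₂ = T₁·(V₂/V₁) = 340.4 K.
Reversible adiabatic, γ = 1.30: T₃ = T₂·(V₂/V₃)^(γ−1) = 362.6 K; P₃ = P₂·(V₂/V₃)^γ = 3.118 atm.
V constant ⇒ P ∝ T: V₄ = V₃; P₄ = P₃·(T₄/T₃) = 1.591 atm.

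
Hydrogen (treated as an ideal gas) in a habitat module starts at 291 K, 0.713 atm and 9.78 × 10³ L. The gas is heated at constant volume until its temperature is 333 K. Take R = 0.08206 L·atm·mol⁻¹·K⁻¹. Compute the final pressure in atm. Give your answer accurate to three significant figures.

P₂ ≈ 0.816 atm

Isochoric, so P/T is constant: V₂ = V₁; P₂ = P₁·(T₂/T₁) = 0.8159 atm.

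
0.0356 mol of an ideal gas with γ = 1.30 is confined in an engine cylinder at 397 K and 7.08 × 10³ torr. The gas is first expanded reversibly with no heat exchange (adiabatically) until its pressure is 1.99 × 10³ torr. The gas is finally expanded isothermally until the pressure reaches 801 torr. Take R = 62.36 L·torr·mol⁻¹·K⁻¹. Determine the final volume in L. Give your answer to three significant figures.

From PV = nRT: V₁ = nRT₁/P₁ = 0.1245 L.
Reversible adiabatic, γ = 1.30: T₂ = T₁·(P₂/P₁)^((γ−1)/γ) = 296.2 K; V₂ = V₁·(P₁/P₂)^(1/γ) = 0.3304 L.
Isothermal, so P V is constant: T₃ = T₂; V₃ = V₂·(P₂/P₃) = 0.8210 L.

V₃ ≈ 0.821 L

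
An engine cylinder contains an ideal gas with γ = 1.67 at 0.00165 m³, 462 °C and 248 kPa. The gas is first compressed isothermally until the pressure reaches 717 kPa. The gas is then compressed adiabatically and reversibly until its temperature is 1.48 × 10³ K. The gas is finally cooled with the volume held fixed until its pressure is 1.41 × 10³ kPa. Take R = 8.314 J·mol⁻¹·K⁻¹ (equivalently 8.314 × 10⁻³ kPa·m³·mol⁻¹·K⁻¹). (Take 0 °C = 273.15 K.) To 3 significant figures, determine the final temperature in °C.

T₄ ≈ 236 °C

Convert: T₁ = 735.1 K.
Isothermal, so P V is constant: T₂ = T₁; V₂ = V₁·(P₁/P₂) = 0.0005707 m³.
Reversible adiabatic, γ = 1.67: P₃ = P₂·(T₃/T₂)^(γ/(γ−1)) = 4102 kPa; V₃ = V₂·(T₂/T₃)^(1/(γ−1)) = 0.0002008 m³.
V constant ⇒ P ∝ T: V₄ = V₃; T₄ = T₃·(P₄/P₃) = 508.8 K.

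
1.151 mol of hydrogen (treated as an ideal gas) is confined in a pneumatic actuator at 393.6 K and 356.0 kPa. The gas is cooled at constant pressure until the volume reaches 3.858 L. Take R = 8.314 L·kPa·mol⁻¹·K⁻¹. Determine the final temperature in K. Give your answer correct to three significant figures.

T₂ ≈ 144 K

From PV = nRT: V₁ = nRT₁/P₁ = 10.58 L.
P constant ⇒ V ∝ T: P₂ = P₁; T₂ = T₁·(V₂/V₁) = 143.5 K.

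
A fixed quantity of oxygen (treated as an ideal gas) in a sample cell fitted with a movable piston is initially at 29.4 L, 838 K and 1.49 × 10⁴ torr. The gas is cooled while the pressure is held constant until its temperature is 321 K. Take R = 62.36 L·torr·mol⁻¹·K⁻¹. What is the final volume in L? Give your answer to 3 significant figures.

V₂ ≈ 11.3 L

P constant ⇒ V ∝ T: P₂ = P₁; V₂ = V₁·(T₂/T₁) = 11.26 L.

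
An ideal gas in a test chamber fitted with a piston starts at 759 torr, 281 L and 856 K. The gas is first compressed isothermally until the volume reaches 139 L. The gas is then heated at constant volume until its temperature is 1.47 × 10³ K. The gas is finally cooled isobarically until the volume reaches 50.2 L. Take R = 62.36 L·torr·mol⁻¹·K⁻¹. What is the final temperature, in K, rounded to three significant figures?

T₄ ≈ 531 K

Isothermal, so P V is constant: T₂ = T₁; P₂ = P₁·(V₁/V₂) = 1534 torr.
Isochoric, so P/T is constant: V₃ = V₂; P₃ = P₂·(T₃/T₂) = 2635 torr.
P constant ⇒ V ∝ T: P₄ = P₃; T₄ = T₃·(V₄/V₃) = 530.9 K.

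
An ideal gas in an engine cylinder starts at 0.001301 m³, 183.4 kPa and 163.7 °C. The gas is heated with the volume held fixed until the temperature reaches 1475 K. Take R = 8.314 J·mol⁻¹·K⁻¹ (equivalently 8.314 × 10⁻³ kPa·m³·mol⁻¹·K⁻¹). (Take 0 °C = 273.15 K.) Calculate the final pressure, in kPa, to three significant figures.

P₂ ≈ 619 kPa

Convert: T₁ = 436.8 K.
V constant ⇒ P ∝ T: V₂ = V₁; P₂ = P₁·(T₂/T₁) = 619.2 kPa.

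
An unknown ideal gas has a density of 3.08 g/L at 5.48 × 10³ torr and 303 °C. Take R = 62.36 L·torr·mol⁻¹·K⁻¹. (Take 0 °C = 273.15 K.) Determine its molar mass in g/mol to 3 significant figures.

ρ = PM/(RT) ⇒ M = ρRT/P = (3.08 × 62.36 × 576.1) / 5.48e+03

M ≈ 20.2 g/mol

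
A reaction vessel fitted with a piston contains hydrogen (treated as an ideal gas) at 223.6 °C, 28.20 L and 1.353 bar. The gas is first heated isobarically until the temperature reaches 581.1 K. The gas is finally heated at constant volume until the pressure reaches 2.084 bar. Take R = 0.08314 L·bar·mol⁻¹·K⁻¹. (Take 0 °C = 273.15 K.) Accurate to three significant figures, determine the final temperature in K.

T₃ ≈ 895 K

Convert: T₁ = 496.8 K.
P constant ⇒ V ∝ T: P₂ = P₁; V₂ = V₁·(T₂/T₁) = 32.99 L.
Isochoric, so P/T is constant: V₃ = V₂; T₃ = T₂·(P₃/P₂) = 895.1 K.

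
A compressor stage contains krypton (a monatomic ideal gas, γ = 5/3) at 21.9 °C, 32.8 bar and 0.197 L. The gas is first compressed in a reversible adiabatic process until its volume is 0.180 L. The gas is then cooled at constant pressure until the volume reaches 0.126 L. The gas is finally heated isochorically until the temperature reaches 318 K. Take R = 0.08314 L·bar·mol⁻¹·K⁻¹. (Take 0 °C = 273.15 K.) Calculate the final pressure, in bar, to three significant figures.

P₄ ≈ 55.3 bar

Convert: T₁ = 295.0 K.
Reversible adiabatic, γ = 5/3: T₂ = T₁·(V₁/V₂)^(γ−1) = 313.3 K; P₂ = P₁·(V₁/V₂)^γ = 38.12 bar.
P constant ⇒ V ∝ T: P₃ = P₂; T₃ = T₂·(V₃/V₂) = 219.3 K.
Isochoric, so P/T is constant: V₄ = V₃; P₄ = P₃·(T₄/T₃) = 55.27 bar.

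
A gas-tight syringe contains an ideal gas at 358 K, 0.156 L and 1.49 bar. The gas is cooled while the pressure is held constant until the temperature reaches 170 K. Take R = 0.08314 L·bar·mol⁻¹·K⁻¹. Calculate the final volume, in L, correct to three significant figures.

V₂ ≈ 0.0741 L

P constant ⇒ V ∝ T: P₂ = P₁; V₂ = V₁·(T₂/T₁) = 0.07408 L.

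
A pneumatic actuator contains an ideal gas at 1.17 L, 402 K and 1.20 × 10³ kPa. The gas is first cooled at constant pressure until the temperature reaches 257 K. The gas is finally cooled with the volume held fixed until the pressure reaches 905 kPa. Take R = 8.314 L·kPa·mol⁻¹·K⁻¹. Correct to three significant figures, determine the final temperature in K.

Isobaric, so V/T is constant: P₂ = P₁; V₂ = V₁·(T₂/T₁) = 0.7480 L.
Isochoric, so P/T is constant: V₃ = V₂; T₃ = T₂·(P₃/P₂) = 193.8 K.

T₃ ≈ 194 K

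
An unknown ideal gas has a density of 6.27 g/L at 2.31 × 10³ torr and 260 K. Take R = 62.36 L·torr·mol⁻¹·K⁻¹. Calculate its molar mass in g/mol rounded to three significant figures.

ρ = PM/(RT) ⇒ M = ρRT/P = (6.27 × 62.36 × 260.0) / 2.31e+03

M ≈ 44.0 g/mol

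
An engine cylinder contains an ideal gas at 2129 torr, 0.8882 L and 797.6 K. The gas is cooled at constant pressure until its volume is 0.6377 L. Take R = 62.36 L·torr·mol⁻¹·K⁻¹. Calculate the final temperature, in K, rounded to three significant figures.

T₂ ≈ 573 K

P constant ⇒ V ∝ T: P₂ = P₁; T₂ = T₁·(V₂/V₁) = 572.7 K.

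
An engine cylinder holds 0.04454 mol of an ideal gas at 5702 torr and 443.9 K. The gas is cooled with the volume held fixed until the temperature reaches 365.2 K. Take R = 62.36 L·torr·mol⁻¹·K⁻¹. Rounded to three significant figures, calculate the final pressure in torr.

From PV = nRT: V₁ = nRT₁/P₁ = 0.2162 L.
V constant ⇒ P ∝ T: V₂ = V₁; P₂ = P₁·(T₂/T₁) = 4691 torr.

P₂ ≈ 4.69e+03 torr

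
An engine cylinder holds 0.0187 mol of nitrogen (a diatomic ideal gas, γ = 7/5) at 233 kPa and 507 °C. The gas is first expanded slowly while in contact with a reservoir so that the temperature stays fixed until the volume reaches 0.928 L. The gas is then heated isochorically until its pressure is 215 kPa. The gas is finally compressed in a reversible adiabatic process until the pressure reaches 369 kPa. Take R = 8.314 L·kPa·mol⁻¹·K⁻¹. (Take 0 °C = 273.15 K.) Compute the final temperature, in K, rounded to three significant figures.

Convert: T₁ = 780.1 K.
From PV = nRT: V₁ = nRT₁/P₁ = 0.5206 L.
Isothermal, so P V is constant: T₂ = T₁; P₂ = P₁·(V₁/V₂) = 130.7 kPa.
V constant ⇒ P ∝ T: V₃ = V₂; T₃ = T₂·(P₃/P₂) = 1283 K.
Adiabatic (γ = 7/5), T V^(γ−1) and P V^γ constant: T₄ = T₃·(P₄/P₃)^((γ−1)/γ) = 1497 K; V₄ = V₃·(P₃/P₄)^(1/γ) = 0.6309 L.

T₄ ≈ 1.50e+03 K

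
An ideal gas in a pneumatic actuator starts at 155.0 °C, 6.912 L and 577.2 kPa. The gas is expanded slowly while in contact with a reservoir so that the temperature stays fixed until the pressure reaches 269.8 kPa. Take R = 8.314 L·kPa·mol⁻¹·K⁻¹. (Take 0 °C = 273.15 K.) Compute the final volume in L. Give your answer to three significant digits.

V₂ ≈ 14.8 L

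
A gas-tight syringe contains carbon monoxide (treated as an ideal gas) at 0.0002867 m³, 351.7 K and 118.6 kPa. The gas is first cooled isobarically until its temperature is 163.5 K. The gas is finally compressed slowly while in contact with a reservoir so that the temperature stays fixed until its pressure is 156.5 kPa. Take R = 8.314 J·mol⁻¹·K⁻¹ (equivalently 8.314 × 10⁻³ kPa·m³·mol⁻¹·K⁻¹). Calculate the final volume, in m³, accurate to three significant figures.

V₃ ≈ 0.000101 m³

Isobaric, so V/T is constant: P₂ = P₁; V₂ = V₁·(T₂/T₁) = 0.0001333 m³.
T constant ⇒ Boyle's law P V = const: T₃ = T₂; V₃ = V₂·(P₂/P₃) = 0.0001010 m³.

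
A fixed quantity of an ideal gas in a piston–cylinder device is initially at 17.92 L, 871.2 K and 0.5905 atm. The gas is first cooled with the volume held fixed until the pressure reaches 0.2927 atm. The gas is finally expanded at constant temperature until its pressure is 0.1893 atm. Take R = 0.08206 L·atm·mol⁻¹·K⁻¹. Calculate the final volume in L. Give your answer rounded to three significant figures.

V₃ ≈ 27.7 L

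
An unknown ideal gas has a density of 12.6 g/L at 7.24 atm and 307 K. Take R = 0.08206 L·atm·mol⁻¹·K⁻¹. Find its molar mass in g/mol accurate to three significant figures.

ρ = PM/(RT) ⇒ M = ρRT/P = (12.6 × 0.08206 × 307.0) / 7.24

M ≈ 43.8 g/mol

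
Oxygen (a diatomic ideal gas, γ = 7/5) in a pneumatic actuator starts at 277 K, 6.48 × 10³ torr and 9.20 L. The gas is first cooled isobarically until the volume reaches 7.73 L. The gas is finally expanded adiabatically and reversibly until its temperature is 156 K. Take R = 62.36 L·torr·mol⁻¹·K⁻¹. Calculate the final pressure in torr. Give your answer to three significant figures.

P constant ⇒ V ∝ T: P₂ = P₁; T₂ = T₁·(V₂/V₁) = 232.7 K.
Adiabatic (γ = 7/5), T V^(γ−1) and P V^γ constant: P₃ = P₂·(T₃/T₂)^(γ/(γ−1)) = 1598 torr; V₃ = V₂·(T₂/T₃)^(1/(γ−1)) = 21.02 L.

P₃ ≈ 1.60e+03 torr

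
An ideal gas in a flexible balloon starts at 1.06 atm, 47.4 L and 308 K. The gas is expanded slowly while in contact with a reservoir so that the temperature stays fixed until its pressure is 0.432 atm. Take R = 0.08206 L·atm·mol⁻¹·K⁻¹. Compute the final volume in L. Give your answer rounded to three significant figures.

V₂ ≈ 116 L

T constant ⇒ Boyle's law P V = const: T₂ = T₁; V₂ = V₁·(P₁/P₂) = 116.3 L.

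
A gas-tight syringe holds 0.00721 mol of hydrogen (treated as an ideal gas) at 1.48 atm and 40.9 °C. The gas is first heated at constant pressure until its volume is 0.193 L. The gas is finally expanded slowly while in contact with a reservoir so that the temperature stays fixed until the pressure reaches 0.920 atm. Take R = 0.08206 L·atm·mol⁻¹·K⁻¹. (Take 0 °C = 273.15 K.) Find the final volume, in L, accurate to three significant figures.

V₃ ≈ 0.310 L

Convert: T₁ = 314.0 K.
From PV = nRT: V₁ = nRT₁/P₁ = 0.1255 L.
Isobaric, so V/T is constant: P₂ = P₁; T₂ = T₁·(V₂/V₁) = 482.8 K.
Isothermal, so P V is constant: T₃ = T₂; V₃ = V₂·(P₂/P₃) = 0.3105 L.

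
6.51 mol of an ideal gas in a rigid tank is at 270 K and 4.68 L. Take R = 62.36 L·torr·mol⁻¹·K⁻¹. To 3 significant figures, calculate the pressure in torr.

PV = nRT ⇒ P = nRT/V = (6.51 × 62.36 × 270) / 4.68

P ≈ 2.34e+04 torr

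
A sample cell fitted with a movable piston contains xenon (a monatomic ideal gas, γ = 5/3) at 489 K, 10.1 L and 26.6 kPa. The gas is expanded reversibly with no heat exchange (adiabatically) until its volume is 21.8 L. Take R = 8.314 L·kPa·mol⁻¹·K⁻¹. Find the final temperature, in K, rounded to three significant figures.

T₂ ≈ 293 K

Adiabatic (γ = 5/3), T V^(γ−1) and P V^γ constant: T₂ = T₁·(V₁/V₂)^(γ−1) = 292.8 K; P₂ = P₁·(V₁/V₂)^γ = 7.379 kPa.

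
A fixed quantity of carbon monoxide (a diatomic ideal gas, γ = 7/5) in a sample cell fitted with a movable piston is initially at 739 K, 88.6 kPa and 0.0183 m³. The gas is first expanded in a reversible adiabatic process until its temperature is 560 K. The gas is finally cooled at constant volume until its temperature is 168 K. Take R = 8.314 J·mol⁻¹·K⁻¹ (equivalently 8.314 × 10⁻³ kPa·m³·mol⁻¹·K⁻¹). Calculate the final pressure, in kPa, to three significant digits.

P₃ ≈ 10.1 kPa

Reversible adiabatic, γ = 7/5: P₂ = P₁·(T₂/T₁)^(γ/(γ−1)) = 33.56 kPa; V₂ = V₁·(T₁/T₂)^(1/(γ−1)) = 0.03661 m³.
Isochoric, so P/T is constant: V₃ = V₂; P₃ = P₂·(T₃/T₂) = 10.07 kPa.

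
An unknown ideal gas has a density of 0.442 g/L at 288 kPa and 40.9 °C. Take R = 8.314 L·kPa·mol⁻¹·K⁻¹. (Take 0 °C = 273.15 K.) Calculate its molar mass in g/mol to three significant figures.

M ≈ 4.01 g/mol

ρ = PM/(RT) ⇒ M = ρRT/P = (0.442 × 8.314 × 314.0) / 288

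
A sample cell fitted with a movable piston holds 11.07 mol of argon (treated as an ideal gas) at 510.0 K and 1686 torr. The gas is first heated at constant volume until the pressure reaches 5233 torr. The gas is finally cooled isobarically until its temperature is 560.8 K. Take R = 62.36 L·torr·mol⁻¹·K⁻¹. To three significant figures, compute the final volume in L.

V₃ ≈ 74.0 L

From PV = nRT: V₁ = nRT₁/P₁ = 208.8 L.
Isochoric, so P/T is constant: V₂ = V₁; T₂ = T₁·(P₂/P₁) = 1583 K.
Isobaric, so V/T is constant: P₃ = P₂; V₃ = V₂·(T₃/T₂) = 73.98 L.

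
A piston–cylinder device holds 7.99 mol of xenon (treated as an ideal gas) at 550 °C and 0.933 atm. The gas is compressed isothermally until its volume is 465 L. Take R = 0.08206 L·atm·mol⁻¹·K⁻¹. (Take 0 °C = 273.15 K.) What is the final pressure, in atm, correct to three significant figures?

P₂ ≈ 1.16 atm

Convert: T₁ = 823.1 K.
From PV = nRT: V₁ = nRT₁/P₁ = 578.5 L.
Isothermal, so P V is constant: T₂ = T₁; P₂ = P₁·(V₁/V₂) = 1.161 atm.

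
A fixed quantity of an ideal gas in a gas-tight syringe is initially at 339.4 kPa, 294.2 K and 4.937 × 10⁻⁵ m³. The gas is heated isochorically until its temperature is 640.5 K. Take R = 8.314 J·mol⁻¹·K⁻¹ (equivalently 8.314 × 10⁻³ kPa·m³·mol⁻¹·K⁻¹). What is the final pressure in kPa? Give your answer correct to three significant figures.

V constant ⇒ P ∝ T: V₂ = V₁; P₂ = P₁·(T₂/T₁) = 738.9 kPa.

P₂ ≈ 739 kPa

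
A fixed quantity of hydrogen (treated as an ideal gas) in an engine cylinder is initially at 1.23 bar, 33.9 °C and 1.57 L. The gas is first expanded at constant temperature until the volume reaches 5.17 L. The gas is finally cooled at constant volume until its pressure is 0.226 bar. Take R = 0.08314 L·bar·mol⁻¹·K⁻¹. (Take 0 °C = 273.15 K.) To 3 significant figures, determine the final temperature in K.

T₃ ≈ 186 K

Convert: T₁ = 307.0 K.
Isothermal, so P V is constant: T₂ = T₁; P₂ = P₁·(V₁/V₂) = 0.3735 bar.
Isochoric, so P/T is constant: V₃ = V₂; T₃ = T₂·(P₃/P₂) = 185.8 K.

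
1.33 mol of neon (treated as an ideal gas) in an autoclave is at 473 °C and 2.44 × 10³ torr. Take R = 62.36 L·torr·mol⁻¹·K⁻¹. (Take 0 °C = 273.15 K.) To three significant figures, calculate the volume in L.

Convert: T = 746.15 K.
PV = nRT ⇒ V = nRT/P = (1.33 × 62.36 × 746.15) / 2.44e+03

V ≈ 25.4 L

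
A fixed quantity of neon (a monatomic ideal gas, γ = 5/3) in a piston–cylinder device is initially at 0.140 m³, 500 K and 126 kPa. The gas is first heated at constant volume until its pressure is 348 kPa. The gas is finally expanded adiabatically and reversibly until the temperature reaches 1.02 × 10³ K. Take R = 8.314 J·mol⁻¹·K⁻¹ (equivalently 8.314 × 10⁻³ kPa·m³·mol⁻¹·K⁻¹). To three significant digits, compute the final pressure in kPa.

V constant ⇒ P ∝ T: V₂ = V₁; T₂ = T₁·(P₂/P₁) = 1381 K.
Reversible adiabatic, γ = 5/3: P₃ = P₂·(T₃/T₂)^(γ/(γ−1)) = 163.2 kPa; V₃ = V₂·(T₂/T₃)^(1/(γ−1)) = 0.2205 m³.

P₃ ≈ 163 kPa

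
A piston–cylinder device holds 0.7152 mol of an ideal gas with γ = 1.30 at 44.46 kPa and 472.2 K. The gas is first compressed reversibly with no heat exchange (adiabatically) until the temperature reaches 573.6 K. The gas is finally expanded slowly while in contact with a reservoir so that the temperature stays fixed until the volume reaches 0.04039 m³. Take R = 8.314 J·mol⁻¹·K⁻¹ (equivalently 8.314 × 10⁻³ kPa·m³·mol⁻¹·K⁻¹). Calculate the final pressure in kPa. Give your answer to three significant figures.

From PV = nRT: V₁ = nRT₁/P₁ = 0.06315 m³.
Adiabatic (γ = 1.30), T V^(γ−1) and P V^γ constant: P₂ = P₁·(T₂/T₁)^(γ/(γ−1)) = 103.3 kPa; V₂ = V₁·(T₁/T₂)^(1/(γ−1)) = 0.03302 m³.
Isothermal, so P V is constant: T₃ = T₂; P₃ = P₂·(V₂/V₃) = 84.44 kPa.

P₃ ≈ 84.4 kPa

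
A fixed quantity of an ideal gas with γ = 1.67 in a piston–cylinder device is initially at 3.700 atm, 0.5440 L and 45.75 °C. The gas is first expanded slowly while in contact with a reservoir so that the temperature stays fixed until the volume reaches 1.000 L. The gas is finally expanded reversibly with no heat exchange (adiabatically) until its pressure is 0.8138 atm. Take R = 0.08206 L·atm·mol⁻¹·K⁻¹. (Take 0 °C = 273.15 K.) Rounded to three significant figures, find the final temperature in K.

T₃ ≈ 222 K

Convert: T₁ = 318.9 K.
T constant ⇒ Boyle's law P V = const: T₂ = T₁; P₂ = P₁·(V₁/V₂) = 2.013 atm.
Adiabatic (γ = 1.67), T V^(γ−1) and P V^γ constant: T₃ = T₂·(P₃/P₂)^((γ−1)/γ) = 221.8 K; V₃ = V₂·(P₂/P₃)^(1/γ) = 1.720 L.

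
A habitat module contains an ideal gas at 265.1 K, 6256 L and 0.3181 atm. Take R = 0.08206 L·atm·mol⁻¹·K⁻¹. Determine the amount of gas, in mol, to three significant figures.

PV = nRT ⇒ n = PV/(RT) = (0.3181 × 6256) / (0.08206 × 265.1)

n ≈ 91.5 mol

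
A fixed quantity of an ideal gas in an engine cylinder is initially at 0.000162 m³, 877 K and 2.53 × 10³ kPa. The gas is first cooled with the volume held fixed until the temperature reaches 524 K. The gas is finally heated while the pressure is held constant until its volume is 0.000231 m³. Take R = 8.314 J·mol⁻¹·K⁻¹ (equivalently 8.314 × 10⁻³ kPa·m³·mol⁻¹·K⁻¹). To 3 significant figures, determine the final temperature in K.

Isochoric, so P/T is constant: V₂ = V₁; P₂ = P₁·(T₂/T₁) = 1512 kPa.
Isobaric, so V/T is constant: P₃ = P₂; T₃ = T₂·(V₃/V₂) = 747.2 K.

T₃ ≈ 747 K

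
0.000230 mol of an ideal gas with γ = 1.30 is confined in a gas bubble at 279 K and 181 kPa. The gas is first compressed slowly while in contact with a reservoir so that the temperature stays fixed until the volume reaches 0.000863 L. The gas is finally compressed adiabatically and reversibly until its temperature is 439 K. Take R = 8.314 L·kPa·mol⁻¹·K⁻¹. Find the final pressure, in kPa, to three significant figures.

P₃ ≈ 4.41e+03 kPa

From PV = nRT: V₁ = nRT₁/P₁ = 0.002948 L.
Isothermal, so P V is constant: T₂ = T₁; P₂ = P₁·(V₁/V₂) = 618.2 kPa.
Reversible adiabatic, γ = 1.30: P₃ = P₂·(T₃/T₂)^(γ/(γ−1)) = 4408 kPa; V₃ = V₂·(T₂/T₃)^(1/(γ−1)) = 0.0001905 L.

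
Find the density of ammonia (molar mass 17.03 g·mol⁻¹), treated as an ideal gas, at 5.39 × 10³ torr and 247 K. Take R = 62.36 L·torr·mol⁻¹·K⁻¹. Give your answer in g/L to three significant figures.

ρ ≈ 5.96 g/L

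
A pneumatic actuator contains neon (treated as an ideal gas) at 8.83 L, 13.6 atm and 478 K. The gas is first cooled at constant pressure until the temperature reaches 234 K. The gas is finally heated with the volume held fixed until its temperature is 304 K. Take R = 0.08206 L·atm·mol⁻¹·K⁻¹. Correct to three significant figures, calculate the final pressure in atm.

Isobaric, so V/T is constant: P₂ = P₁; V₂ = V₁·(T₂/T₁) = 4.323 L.
V constant ⇒ P ∝ T: V₃ = V₂; P₃ = P₂·(T₃/T₂) = 17.67 atm.

P₃ ≈ 17.7 atm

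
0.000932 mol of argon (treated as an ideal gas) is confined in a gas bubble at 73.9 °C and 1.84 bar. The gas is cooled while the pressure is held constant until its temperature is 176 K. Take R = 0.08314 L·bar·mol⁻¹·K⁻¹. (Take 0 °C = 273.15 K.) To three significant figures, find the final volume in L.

V₂ ≈ 0.00741 L

Convert: T₁ = 347.0 K.
From PV = nRT: V₁ = nRT₁/P₁ = 0.01462 L.
P constant ⇒ V ∝ T: P₂ = P₁; V₂ = V₁·(T₂/T₁) = 0.007412 L.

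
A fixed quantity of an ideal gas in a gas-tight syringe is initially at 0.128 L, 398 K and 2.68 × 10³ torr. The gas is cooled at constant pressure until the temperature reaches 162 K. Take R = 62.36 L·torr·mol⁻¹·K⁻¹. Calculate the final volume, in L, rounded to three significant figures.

P constant ⇒ V ∝ T: P₂ = P₁; V₂ = V₁·(T₂/T₁) = 0.05210 L.

V₂ ≈ 0.0521 L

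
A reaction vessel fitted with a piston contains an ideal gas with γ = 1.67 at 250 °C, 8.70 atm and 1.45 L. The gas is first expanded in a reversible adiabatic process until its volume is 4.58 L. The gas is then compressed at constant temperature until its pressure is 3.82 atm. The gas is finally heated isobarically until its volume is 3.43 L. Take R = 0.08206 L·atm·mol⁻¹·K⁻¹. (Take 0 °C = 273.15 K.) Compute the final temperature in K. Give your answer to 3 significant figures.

Convert: T₁ = 523.1 K.
Reversible adiabatic, γ = 1.67: T₂ = T₁·(V₁/V₂)^(γ−1) = 242.1 K; P₂ = P₁·(V₁/V₂)^γ = 1.275 atm.
T constant ⇒ Boyle's law P V = const: T₃ = T₂; V₃ = V₂·(P₂/P₃) = 1.528 L.
P constant ⇒ V ∝ T: P₄ = P₃; T₄ = T₃·(V₄/V₃) = 543.4 K.

T₄ ≈ 543 K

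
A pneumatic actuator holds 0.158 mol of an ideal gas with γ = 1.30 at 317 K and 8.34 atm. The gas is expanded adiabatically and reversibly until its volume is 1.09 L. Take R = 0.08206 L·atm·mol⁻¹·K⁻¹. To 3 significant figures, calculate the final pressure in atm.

From PV = nRT: V₁ = nRT₁/P₁ = 0.4928 L.
Adiabatic (γ = 1.30), T V^(γ−1) and P V^γ constant: T₂ = T₁·(V₁/V₂)^(γ−1) = 249.8 K; P₂ = P₁·(V₁/V₂)^γ = 2.972 atm.

P₂ ≈ 2.97 atm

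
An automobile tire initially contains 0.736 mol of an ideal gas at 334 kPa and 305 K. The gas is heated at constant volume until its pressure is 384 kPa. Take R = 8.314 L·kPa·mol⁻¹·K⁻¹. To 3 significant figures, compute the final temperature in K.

From PV = nRT: V₁ = nRT₁/P₁ = 5.588 L.
V constant ⇒ P ∝ T: V₂ = V₁; T₂ = T₁·(P₂/P₁) = 350.7 K.

T₂ ≈ 351 K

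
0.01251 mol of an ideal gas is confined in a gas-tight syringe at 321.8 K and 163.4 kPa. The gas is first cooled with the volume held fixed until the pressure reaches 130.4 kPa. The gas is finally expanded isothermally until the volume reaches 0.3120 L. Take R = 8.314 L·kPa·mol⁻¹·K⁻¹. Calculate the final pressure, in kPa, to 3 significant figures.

From PV = nRT: V₁ = nRT₁/P₁ = 0.2048 L.
V constant ⇒ P ∝ T: V₂ = V₁; T₂ = T₁·(P₂/P₁) = 256.8 K.
Isothermal, so P V is constant: T₃ = T₂; P₃ = P₂·(V₂/V₃) = 85.61 kPa.

P₃ ≈ 85.6 kPa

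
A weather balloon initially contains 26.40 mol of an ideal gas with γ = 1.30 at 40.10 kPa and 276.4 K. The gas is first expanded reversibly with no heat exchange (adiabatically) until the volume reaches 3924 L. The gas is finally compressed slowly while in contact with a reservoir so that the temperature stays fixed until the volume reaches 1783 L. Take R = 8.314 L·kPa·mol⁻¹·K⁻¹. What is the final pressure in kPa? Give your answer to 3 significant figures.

From PV = nRT: V₁ = nRT₁/P₁ = 1513 L.
Reversible adiabatic, γ = 1.30: T₂ = T₁·(V₁/V₂)^(γ−1) = 207.7 K; P₂ = P₁·(V₁/V₂)^γ = 11.62 kPa.
T constant ⇒ Boyle's law P V = const: T₃ = T₂; P₃ = P₂·(V₂/V₃) = 25.56 kPa.

P₃ ≈ 25.6 kPa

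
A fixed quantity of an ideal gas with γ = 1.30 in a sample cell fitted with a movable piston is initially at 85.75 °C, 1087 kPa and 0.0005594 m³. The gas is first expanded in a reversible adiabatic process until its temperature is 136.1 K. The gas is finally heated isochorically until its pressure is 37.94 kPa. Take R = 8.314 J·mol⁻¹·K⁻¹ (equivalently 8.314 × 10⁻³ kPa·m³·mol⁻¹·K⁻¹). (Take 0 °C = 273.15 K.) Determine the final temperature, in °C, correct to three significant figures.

Convert: T₁ = 358.9 K.
Reversible adiabatic, γ = 1.30: P₂ = P₁·(T₂/T₁)^(γ/(γ−1)) = 16.27 kPa; V₂ = V₁·(T₁/T₂)^(1/(γ−1)) = 0.01417 m³.
Isochoric, so P/T is constant: V₃ = V₂; T₃ = T₂·(P₃/P₂) = 317.4 K.

T₃ ≈ 44.2 °C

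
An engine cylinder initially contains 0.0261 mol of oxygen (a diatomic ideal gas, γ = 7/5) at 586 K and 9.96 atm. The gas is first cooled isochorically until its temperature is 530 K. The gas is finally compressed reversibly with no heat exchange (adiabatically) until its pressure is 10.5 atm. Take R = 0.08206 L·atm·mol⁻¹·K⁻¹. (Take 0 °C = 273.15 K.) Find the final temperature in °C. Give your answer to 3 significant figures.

From PV = nRT: V₁ = nRT₁/P₁ = 0.1260 L.
Isochoric, so P/T is constant: V₂ = V₁; P₂ = P₁·(T₂/T₁) = 9.008 atm.
Adiabatic (γ = 7/5), T V^(γ−1) and P V^γ constant: T₃ = T₂·(P₃/P₂)^((γ−1)/γ) = 553.7 K; V₃ = V₂·(P₂/P₃)^(1/γ) = 0.1129 L.

T₃ ≈ 281 °C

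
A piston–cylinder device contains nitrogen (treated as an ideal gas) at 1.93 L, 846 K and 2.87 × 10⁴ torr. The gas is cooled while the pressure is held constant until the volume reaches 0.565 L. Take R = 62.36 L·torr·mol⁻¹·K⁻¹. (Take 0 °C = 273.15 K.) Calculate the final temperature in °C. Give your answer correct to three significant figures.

Isobaric, so V/T is constant: P₂ = P₁; T₂ = T₁·(V₂/V₁) = 247.7 K.

T₂ ≈ -25.5 °C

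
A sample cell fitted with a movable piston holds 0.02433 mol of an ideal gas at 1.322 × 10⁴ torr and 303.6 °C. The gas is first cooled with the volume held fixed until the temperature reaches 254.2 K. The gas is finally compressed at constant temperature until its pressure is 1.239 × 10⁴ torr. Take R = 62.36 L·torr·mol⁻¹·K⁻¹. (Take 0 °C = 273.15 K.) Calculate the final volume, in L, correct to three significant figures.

V₃ ≈ 0.0311 L

Convert: T₁ = 576.8 K.
From PV = nRT: V₁ = nRT₁/P₁ = 0.06619 L.
V constant ⇒ P ∝ T: V₂ = V₁; P₂ = P₁·(T₂/T₁) = 5827 torr.
Isothermal, so P V is constant: T₃ = T₂; V₃ = V₂·(P₂/P₃) = 0.03113 L.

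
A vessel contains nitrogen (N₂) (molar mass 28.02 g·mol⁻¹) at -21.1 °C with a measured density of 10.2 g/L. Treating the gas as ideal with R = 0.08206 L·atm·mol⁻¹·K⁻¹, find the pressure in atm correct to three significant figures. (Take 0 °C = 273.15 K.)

P ≈ 7.53 atm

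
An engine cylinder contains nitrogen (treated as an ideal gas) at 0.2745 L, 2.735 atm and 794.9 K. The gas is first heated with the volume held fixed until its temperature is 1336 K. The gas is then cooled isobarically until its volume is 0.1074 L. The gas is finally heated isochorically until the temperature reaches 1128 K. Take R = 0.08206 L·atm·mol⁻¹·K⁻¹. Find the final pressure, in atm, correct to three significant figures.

P₄ ≈ 9.92 atm

V constant ⇒ P ∝ T: V₂ = V₁; P₂ = P₁·(T₂/T₁) = 4.597 atm.
P constant ⇒ V ∝ T: P₃ = P₂; T₃ = T₂·(V₃/V₂) = 522.7 K.
Isochoric, so P/T is constant: V₄ = V₃; P₄ = P₃·(T₄/T₃) = 9.920 atm.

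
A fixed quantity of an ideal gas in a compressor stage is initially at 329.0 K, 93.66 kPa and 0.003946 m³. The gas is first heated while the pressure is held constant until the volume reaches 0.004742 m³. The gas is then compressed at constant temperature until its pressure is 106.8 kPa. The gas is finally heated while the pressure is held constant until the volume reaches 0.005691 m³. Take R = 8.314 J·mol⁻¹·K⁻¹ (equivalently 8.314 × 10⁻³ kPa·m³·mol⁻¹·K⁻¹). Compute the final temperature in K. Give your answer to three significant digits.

P constant ⇒ V ∝ T: P₂ = P₁; T₂ = T₁·(V₂/V₁) = 395.4 K.
Isothermal, so P V is constant: T₃ = T₂; V₃ = V₂·(P₂/P₃) = 0.004159 m³.
P constant ⇒ V ∝ T: P₄ = P₃; T₄ = T₃·(V₄/V₃) = 541.1 K.

T₄ ≈ 541 K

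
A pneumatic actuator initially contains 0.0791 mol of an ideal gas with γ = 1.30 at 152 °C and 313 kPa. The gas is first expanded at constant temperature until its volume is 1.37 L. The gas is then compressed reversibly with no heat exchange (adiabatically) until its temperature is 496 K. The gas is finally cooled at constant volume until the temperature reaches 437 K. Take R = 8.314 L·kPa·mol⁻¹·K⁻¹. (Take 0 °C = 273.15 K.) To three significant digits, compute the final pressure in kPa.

Convert: T₁ = 425.1 K.
From PV = nRT: V₁ = nRT₁/P₁ = 0.8933 L.
T constant ⇒ Boyle's law P V = const: T₂ = T₁; P₂ = P₁·(V₁/V₂) = 204.1 kPa.
Adiabatic (γ = 1.30), T V^(γ−1) and P V^γ constant: P₃ = P₂·(T₃/T₂)^(γ/(γ−1)) = 398.0 kPa; V₃ = V₂·(T₂/T₃)^(1/(γ−1)) = 0.8196 L.
V constant ⇒ P ∝ T: V₄ = V₃; P₄ = P₃·(T₄/T₃) = 350.7 kPa.

P₄ ≈ 351 kPa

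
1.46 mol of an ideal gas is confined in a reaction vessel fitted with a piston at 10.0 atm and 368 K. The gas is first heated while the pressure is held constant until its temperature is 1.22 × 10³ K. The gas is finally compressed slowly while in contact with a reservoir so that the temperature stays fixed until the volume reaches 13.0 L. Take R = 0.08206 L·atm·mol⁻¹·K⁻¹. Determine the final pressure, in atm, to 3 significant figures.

P₃ ≈ 11.2 atm

From PV = nRT: V₁ = nRT₁/P₁ = 4.409 L.
P constant ⇒ V ∝ T: P₂ = P₁; V₂ = V₁·(T₂/T₁) = 14.62 L.
Isothermal, so P V is constant: T₃ = T₂; P₃ = P₂·(V₂/V₃) = 11.24 atm.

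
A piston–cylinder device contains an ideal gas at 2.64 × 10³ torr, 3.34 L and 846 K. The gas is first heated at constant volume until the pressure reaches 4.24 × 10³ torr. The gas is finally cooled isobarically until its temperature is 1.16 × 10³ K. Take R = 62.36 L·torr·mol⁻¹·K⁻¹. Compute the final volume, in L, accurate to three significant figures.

V₃ ≈ 2.85 L

V constant ⇒ P ∝ T: V₂ = V₁; T₂ = T₁·(P₂/P₁) = 1359 K.
Isobaric, so V/T is constant: P₃ = P₂; V₃ = V₂·(T₃/T₂) = 2.851 L.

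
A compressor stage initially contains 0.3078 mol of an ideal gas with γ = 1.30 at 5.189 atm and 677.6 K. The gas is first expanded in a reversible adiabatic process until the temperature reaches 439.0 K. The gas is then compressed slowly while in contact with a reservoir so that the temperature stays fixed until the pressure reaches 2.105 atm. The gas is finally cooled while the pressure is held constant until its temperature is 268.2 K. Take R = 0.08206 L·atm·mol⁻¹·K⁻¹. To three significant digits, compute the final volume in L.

From PV = nRT: V₁ = nRT₁/P₁ = 3.298 L.
Reversible adiabatic, γ = 1.30: P₂ = P₁·(T₂/T₁)^(γ/(γ−1)) = 0.7911 atm; V₂ = V₁·(T₁/T₂)^(1/(γ−1)) = 14.02 L.
Isothermal, so P V is constant: T₃ = T₂; V₃ = V₂·(P₂/P₃) = 5.268 L.
Isobaric, so V/T is constant: P₄ = P₃; V₄ = V₃·(T₄/T₃) = 3.218 L.

V₄ ≈ 3.22 L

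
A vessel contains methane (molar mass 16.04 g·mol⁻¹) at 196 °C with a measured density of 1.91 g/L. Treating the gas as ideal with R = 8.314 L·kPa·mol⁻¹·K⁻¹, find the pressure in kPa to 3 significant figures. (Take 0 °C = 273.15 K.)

P ≈ 464 kPa

ρ = PM/(RT) ⇒ P = ρRT/M = (1.91 × 8.314 × 469.1) / 16.04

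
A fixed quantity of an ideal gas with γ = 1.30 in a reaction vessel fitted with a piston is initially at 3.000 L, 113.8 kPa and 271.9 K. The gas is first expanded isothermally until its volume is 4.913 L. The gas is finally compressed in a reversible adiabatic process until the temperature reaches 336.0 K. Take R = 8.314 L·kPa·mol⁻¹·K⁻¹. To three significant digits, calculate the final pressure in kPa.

P₃ ≈ 174 kPa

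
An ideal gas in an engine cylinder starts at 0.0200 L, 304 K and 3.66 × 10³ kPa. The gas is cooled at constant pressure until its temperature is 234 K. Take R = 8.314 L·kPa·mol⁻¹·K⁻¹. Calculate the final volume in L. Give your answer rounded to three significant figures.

V₂ ≈ 0.0154 L

Isobaric, so V/T is constant: P₂ = P₁; V₂ = V₁·(T₂/T₁) = 0.01539 L.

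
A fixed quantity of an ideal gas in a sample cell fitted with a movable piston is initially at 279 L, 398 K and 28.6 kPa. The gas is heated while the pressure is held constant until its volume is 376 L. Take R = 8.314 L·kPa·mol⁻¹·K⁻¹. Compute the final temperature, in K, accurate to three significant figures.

T₂ ≈ 536 K

Isobaric, so V/T is constant: P₂ = P₁; T₂ = T₁·(V₂/V₁) = 536.4 K.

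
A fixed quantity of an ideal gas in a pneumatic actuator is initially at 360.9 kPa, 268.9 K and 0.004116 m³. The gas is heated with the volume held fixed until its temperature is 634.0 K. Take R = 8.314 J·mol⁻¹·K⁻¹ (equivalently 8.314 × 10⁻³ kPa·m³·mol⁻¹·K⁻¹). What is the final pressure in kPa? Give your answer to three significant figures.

P₂ ≈ 851 kPa

Isochoric, so P/T is constant: V₂ = V₁; P₂ = P₁·(T₂/T₁) = 850.9 kPa.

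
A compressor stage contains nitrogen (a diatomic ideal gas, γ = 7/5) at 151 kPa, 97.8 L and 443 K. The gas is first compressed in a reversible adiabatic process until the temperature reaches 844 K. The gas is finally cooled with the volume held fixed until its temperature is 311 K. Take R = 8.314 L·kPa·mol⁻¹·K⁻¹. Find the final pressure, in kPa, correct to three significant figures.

P₃ ≈ 531 kPa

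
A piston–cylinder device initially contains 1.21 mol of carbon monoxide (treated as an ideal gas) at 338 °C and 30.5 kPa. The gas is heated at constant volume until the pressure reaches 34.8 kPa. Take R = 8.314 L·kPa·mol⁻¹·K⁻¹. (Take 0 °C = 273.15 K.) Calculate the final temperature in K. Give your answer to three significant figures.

T₂ ≈ 697 K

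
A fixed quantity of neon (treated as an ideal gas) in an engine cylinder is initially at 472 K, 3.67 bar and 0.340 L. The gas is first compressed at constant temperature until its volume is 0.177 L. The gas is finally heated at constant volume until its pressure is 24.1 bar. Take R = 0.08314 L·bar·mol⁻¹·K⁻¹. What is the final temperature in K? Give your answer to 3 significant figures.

T constant ⇒ Boyle's law P V = const: T₂ = T₁; P₂ = P₁·(V₁/V₂) = 7.050 bar.
V constant ⇒ P ∝ T: V₃ = V₂; T₃ = T₂·(P₃/P₂) = 1614 K.

T₃ ≈ 1.61e+03 K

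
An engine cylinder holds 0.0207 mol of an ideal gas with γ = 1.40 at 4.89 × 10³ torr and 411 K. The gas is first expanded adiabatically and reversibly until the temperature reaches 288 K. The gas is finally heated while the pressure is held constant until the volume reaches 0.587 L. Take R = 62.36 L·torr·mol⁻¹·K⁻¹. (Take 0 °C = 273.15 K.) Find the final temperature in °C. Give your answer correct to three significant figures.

T₃ ≈ 367 °C

From PV = nRT: V₁ = nRT₁/P₁ = 0.1085 L.
Adiabatic (γ = 1.40), T V^(γ−1) and P V^γ constant: P₂ = P₁·(T₂/T₁)^(γ/(γ−1)) = 1408 torr; V₂ = V₁·(T₁/T₂)^(1/(γ−1)) = 0.2640 L.
Isobaric, so V/T is constant: P₃ = P₂; T₃ = T₂·(V₃/V₂) = 640.5 K.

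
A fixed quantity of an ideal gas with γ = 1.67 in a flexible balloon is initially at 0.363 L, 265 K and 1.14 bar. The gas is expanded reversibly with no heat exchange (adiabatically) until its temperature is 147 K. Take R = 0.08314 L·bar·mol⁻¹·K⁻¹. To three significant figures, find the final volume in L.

V₂ ≈ 0.875 L

Adiabatic (γ = 1.67), T V^(γ−1) and P V^γ constant: P₂ = P₁·(T₂/T₁)^(γ/(γ−1)) = 0.2624 bar; V₂ = V₁·(T₁/T₂)^(1/(γ−1)) = 0.8748 L.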